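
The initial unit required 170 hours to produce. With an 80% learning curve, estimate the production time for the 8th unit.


Formula: T_n = T_1 * (learning_rate)^(log2(n)) where learning_rate = rate/100
Doublings = log2(8) = 3
T_n = 170 * 0.8^3
T_n = 170 * 0.512 = 87.0 hours

87.0 hours


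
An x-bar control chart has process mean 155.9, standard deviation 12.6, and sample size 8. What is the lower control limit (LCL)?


LCL = 155.9 - 3 * 12.6 / sqrt(8)

142.54


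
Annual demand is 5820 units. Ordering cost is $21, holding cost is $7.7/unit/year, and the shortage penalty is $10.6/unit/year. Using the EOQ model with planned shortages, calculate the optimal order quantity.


Formula: EOQ* = sqrt(2DS/H) * sqrt((H+P)/P)
Base EOQ = sqrt(2*5820*21/7.7) = 178.17 units
Correction = sqrt((7.7+10.6)/10.6) = 1.31393
EOQ* = 178.17 * 1.31393 = 234.1 units

234.1 units


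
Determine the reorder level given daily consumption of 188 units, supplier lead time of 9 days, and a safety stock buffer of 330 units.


Formula: ROP = (Daily Demand * Lead Time) + Safety Stock
Demand during lead time = 188 * 9 = 1692 units
ROP = 1692 + 330 = 2022 units

2022 units


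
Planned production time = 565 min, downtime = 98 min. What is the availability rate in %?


Formula: Availability = (Planned Time - Downtime) / Planned Time * 100
Uptime = 565 - 98 = 467 min
Availability = 467 / 565 * 100 = 82.7%

82.7%


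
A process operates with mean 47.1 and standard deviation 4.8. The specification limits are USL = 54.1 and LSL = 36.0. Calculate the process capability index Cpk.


Cpu = (54.1 - 47.1) / (3 * 4.8) = 0.49
Cpl = (47.1 - 36.0) / (3 * 4.8) = 0.77
Cpk = min(0.49, 0.77) = 0.49

0.49


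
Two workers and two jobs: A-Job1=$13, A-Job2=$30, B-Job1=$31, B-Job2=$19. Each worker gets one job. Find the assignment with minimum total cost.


Option 1: A->1 + B->2 = $13 + $19 = $32
Option 2: A->2 + B->1 = $30 + $31 = $61
Min cost = min($32, $61) = $32

$32


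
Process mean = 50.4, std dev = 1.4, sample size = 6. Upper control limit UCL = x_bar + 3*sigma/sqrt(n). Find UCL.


UCL = 50.4 + 3 * 1.4 / sqrt(6)

52.11


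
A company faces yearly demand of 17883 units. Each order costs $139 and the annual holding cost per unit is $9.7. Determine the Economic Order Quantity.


Formula: EOQ = sqrt(2 * D * S / H)
Numerator: 2 * 17883 * 139 = 4971474
2DS/H = 4971474 / 9.7 = 512523.1
EOQ = sqrt(512523.1) = 715.9 units

715.9 units


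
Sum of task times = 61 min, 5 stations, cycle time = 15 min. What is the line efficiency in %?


Formula: Efficiency = Sum of Task Times / (N_stations * CT) * 100
Total station capacity = 5 stations * 15 min = 75 min
Efficiency = 61 / 75 * 100 = 81.3%

81.3%


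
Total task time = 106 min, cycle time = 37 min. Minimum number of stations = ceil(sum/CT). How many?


Formula: N_min = ceil(Sum of Task Times / Cycle Time)
N_min = ceil(106 min / 37 min) = ceil(2.8649)
N_min = 3 stations

3


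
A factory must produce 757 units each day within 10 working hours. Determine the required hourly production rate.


Formula: Production Rate = Daily Demand / Available Hours
Rate = 757 units/day / 10 hours/day
Rate = 75.7 units/hour

75.7 units/hour


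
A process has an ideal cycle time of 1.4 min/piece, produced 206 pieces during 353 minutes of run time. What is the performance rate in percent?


Formula: Performance = (Ideal CT * Total Count) / Run Time * 100
Ideal output time = 1.4 * 206 = 288.4 min
Performance = 288.4 / 353 * 100 = 81.7%

81.7%


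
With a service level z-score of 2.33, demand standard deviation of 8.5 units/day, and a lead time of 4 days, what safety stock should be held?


Formula: SS = z * sigma_d * sqrt(LT)
sqrt(LT) = sqrt(4) = 2.0
SS = 2.33 * 8.5 * 2.0
SS = 39.6 units

39.6 units


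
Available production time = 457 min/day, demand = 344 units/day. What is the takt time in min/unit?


Formula: Takt Time = Available Production Time / Customer Demand
Takt = 457 min/day / 344 units/day
Takt = 1.33 min/unit

1.33 min/unit


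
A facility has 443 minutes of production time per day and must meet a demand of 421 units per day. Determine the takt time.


Formula: Takt Time = Available Production Time / Customer Demand
Takt = 443 min/day / 421 units/day
Takt = 1.05 min/unit

1.05 min/unit


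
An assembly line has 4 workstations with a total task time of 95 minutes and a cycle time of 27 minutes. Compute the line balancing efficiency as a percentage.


Formula: Efficiency = Sum of Task Times / (N_stations * CT) * 100
Total station capacity = 4 stations * 27 min = 108 min
Efficiency = 95 / 108 * 100 = 88.0%

88.0%


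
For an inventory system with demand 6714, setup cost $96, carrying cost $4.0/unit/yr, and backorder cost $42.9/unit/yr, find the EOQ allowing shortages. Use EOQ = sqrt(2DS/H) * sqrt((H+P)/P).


Formula: EOQ* = sqrt(2DS/H) * sqrt((H+P)/P)
Base EOQ = sqrt(2*6714*96/4.0) = 567.69 units
Correction = sqrt((4.0+42.9)/42.9) = 1.04558
EOQ* = 567.69 * 1.04558 = 593.6 units

593.6 units


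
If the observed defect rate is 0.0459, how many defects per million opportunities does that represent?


DPMO = defect_rate * 1000000 = 0.0459 * 1000000

45900


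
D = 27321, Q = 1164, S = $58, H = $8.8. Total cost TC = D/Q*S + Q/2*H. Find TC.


TC = 27321/1164 * 58 + 1164/2 * 8.8

$6482.96


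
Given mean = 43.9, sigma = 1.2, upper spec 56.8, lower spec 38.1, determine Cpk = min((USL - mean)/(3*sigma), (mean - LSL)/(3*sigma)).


Cpu = (56.8 - 43.9) / (3 * 1.2) = 3.58
Cpl = (43.9 - 38.1) / (3 * 1.2) = 1.61
Cpk = min(3.58, 1.61) = 1.61

1.61


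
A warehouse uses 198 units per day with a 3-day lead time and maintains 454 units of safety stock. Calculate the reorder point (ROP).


Formula: ROP = (Daily Demand * Lead Time) + Safety Stock
Demand during lead time = 198 * 3 = 594 units
ROP = 594 + 454 = 1048 units

1048 units


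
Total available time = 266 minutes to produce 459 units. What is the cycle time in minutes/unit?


Formula: CT = Available Time / Number of Units
CT = 266 min / 459 units
CT = 0.58 min/unit

0.58 min/unit


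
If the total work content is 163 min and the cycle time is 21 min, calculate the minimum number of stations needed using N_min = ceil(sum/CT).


Formula: N_min = ceil(Sum of Task Times / Cycle Time)
N_min = ceil(163 min / 21 min) = ceil(7.7619)
N_min = 8 stations

8


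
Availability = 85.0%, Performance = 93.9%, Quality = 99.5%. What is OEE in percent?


Formula: OEE = Availability * Performance * Quality / 10000
A * P = 85.0% * 93.9% / 100 = 79.82%
OEE = 79.82% * 99.5% / 100 = 79.4%

79.4%


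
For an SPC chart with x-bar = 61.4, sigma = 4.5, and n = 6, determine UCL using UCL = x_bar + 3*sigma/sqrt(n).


UCL = 61.4 + 3 * 4.5 / sqrt(6)

66.91


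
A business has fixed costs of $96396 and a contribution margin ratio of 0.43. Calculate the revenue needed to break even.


Formula: BER = Fixed Costs / Contribution Margin Ratio
BER = $96396 / 0.43
BER = $224176.74 (to the nearest cent)

$224176.74


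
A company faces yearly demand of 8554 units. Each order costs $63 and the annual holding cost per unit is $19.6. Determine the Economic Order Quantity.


Formula: EOQ = sqrt(2 * D * S / H)
Numerator: 2 * 8554 * 63 = 1077804
2DS/H = 1077804 / 19.6 = 54990.0
EOQ = sqrt(54990.0) = 234.5 units

234.5 units


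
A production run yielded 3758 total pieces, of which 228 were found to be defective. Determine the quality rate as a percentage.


Formula: Quality Rate = Good Pieces / Total Pieces * 100
Good pieces = 3758 - 228 = 3530
QR = 3530 / 3758 * 100 = 93.9%

93.9%


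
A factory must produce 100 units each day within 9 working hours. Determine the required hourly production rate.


Formula: Production Rate = Daily Demand / Available Hours
Rate = 100 units/day / 9 hours/day
Rate = 11.1 units/hour

11.1 units/hour


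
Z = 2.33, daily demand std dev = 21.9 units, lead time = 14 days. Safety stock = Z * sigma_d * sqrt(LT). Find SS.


Formula: SS = z * sigma_d * sqrt(LT)
sqrt(LT) = sqrt(14) = 3.7417
SS = 2.33 * 21.9 * 3.7417
SS = 190.9 units

190.9 units


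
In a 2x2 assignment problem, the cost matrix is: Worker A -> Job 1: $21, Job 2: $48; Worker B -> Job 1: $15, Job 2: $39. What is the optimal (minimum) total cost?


Option 1: A->1 + B->2 = $21 + $39 = $60
Option 2: A->2 + B->1 = $48 + $15 = $63
Min cost = min($60, $63) = $60

$60


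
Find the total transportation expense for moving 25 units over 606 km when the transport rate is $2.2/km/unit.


TC = dist * cost * units = 606 * 2.2 * 25 = $33330.00

$33330.00


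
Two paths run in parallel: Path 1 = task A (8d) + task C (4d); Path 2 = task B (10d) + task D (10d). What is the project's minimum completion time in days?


Path 1 = 8 + 4 = 12 days
Path 2 = 10 + 10 = 20 days
Duration = max(12, 20) = 20 days

20 days


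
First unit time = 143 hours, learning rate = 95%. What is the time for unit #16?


Formula: T_n = T_1 * (learning_rate)^(log2(n)) where learning_rate = rate/100
Doublings = log2(16) = 4
T_n = 143 * 0.95^4
T_n = 143 * 0.8145 = 116.5 hours

116.5 hours


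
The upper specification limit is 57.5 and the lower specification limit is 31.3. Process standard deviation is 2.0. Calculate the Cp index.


Cp = (57.5 - 31.3) / (6 * 2.0)

2.18


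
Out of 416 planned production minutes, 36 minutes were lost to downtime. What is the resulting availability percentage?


Formula: Availability = (Planned Time - Downtime) / Planned Time * 100
Uptime = 416 - 36 = 380 min
Availability = 380 / 416 * 100 = 91.3%

91.3%


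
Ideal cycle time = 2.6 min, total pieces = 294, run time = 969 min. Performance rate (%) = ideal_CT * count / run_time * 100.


Formula: Performance = (Ideal CT * Total Count) / Run Time * 100
Ideal output time = 2.6 * 294 = 764.4 min
Performance = 764.4 / 969 * 100 = 78.9%

78.9%


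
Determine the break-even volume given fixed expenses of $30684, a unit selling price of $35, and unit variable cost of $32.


Formula: BEQ = Fixed Costs / (Price - Variable Cost)
Contribution margin = $35 - $32 = $3/unit
BEQ = ceil($30684 / $3/unit) = ceil(10228.0) = 10228 units

10228 units


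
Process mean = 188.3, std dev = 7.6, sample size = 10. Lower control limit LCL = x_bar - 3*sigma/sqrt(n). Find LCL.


LCL = 188.3 - 3 * 7.6 / sqrt(10)

181.09


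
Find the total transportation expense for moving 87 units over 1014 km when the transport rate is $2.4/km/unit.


TC = dist * cost * units = 1014 * 2.4 * 87 = $211723.20

$211723.20


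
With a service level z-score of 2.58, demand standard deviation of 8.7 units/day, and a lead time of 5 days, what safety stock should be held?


Formula: SS = z * sigma_d * sqrt(LT)
sqrt(LT) = sqrt(5) = 2.2361
SS = 2.58 * 8.7 * 2.2361
SS = 50.2 units

50.2 units


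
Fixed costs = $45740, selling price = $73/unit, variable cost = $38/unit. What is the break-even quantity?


Formula: BEQ = Fixed Costs / (Price - Variable Cost)
Contribution margin = $73 - $38 = $35/unit
BEQ = ceil($45740 / $35/unit) = ceil(1306.86) = 1307 units

1307 units


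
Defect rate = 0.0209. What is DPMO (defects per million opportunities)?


DPMO = defect_rate * 1000000 = 0.0209 * 1000000

20900


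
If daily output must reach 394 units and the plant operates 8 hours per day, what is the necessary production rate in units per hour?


Formula: Production Rate = Daily Demand / Available Hours
Rate = 394 units/day / 8 hours/day
Rate = 49.3 units/hour

49.3 units/hour


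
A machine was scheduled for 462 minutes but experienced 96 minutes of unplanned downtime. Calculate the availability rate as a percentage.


Formula: Availability = (Planned Time - Downtime) / Planned Time * 100
Uptime = 462 - 96 = 366 min
Availability = 366 / 462 * 100 = 79.2%

79.2%


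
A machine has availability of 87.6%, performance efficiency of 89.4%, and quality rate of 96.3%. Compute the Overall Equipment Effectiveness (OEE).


Formula: OEE = Availability * Performance * Quality / 10000
A * P = 87.6% * 89.4% / 100 = 78.31%
OEE = 78.31% * 96.3% / 100 = 75.4%

75.4%


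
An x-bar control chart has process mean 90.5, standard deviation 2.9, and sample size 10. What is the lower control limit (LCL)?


LCL = 90.5 - 3 * 2.9 / sqrt(10)

87.75


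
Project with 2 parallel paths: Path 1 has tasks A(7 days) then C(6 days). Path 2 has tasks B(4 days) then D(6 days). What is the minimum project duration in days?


Path 1 = 7 + 6 = 13 days
Path 2 = 4 + 6 = 10 days
Duration = max(13, 10) = 13 days

13 days


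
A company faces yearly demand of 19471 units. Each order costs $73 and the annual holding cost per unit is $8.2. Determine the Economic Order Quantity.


Formula: EOQ = sqrt(2 * D * S / H)
Numerator: 2 * 19471 * 73 = 2842766
2DS/H = 2842766 / 8.2 = 346678.8
EOQ = sqrt(346678.8) = 588.8 units

588.8 units


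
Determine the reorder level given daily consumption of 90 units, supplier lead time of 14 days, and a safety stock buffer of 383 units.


Formula: ROP = (Daily Demand * Lead Time) + Safety Stock
Demand during lead time = 90 * 14 = 1260 units
ROP = 1260 + 383 = 1643 units

1643 units


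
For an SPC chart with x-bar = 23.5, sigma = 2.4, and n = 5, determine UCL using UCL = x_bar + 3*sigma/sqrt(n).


UCL = 23.5 + 3 * 2.4 / sqrt(5)

26.72


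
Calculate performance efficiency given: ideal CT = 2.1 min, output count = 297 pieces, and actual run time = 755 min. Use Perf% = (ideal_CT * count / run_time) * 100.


Formula: Performance = (Ideal CT * Total Count) / Run Time * 100
Ideal output time = 2.1 * 297 = 623.7 min
Performance = 623.7 / 755 * 100 = 82.6%

82.6%


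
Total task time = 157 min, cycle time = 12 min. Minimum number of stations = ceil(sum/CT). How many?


Formula: N_min = ceil(Sum of Task Times / Cycle Time)
N_min = ceil(157 min / 12 min) = ceil(13.0833)
N_min = 14 stations

14


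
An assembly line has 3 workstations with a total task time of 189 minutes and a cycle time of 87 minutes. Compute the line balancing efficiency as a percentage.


Formula: Efficiency = Sum of Task Times / (N_stations * CT) * 100
Total station capacity = 3 stations * 87 min = 261 min
Efficiency = 189 / 261 * 100 = 72.4%

72.4%


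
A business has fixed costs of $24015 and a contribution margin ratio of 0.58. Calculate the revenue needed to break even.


Formula: BER = Fixed Costs / Contribution Margin Ratio
BER = $24015 / 0.58
BER = $41405.17 (to the nearest cent)

$41405.17


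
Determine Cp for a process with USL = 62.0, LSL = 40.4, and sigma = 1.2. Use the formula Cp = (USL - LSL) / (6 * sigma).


Cp = (62.0 - 40.4) / (6 * 1.2)

3.0


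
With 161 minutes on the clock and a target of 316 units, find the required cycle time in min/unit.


Formula: CT = Available Time / Number of Units
CT = 161 min / 316 units
CT = 0.51 min/unit

0.51 min/unit


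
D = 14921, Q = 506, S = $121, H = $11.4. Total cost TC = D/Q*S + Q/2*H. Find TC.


TC = 14921/506 * 121 + 506/2 * 11.4

$6452.27


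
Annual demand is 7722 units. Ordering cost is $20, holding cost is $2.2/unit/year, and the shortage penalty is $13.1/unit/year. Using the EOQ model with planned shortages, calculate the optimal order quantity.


Formula: EOQ* = sqrt(2DS/H) * sqrt((H+P)/P)
Base EOQ = sqrt(2*7722*20/2.2) = 374.7 units
Correction = sqrt((2.2+13.1)/13.1) = 1.08071
EOQ* = 374.7 * 1.08071 = 404.9 units

404.9 units


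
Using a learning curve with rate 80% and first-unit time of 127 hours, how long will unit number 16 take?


Formula: T_n = T_1 * (learning_rate)^(log2(n)) where learning_rate = rate/100
Doublings = log2(16) = 4
T_n = 127 * 0.8^4
T_n = 127 * 0.4096 = 52.0 hours

52.0 hours


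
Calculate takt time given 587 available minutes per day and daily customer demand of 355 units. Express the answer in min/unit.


Formula: Takt Time = Available Production Time / Customer Demand
Takt = 587 min/day / 355 units/day
Takt = 1.65 min/unit

1.65 min/unit


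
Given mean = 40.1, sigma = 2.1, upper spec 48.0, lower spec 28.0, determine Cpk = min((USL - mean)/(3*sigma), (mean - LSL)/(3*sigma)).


Cpu = (48.0 - 40.1) / (3 * 2.1) = 1.25
Cpl = (40.1 - 28.0) / (3 * 2.1) = 1.92
Cpk = min(1.25, 1.92) = 1.25

1.25


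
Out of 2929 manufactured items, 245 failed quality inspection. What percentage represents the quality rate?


Formula: Quality Rate = Good Pieces / Total Pieces * 100
Good pieces = 2929 - 245 = 2684
QR = 2684 / 2929 * 100 = 91.6%

91.6%


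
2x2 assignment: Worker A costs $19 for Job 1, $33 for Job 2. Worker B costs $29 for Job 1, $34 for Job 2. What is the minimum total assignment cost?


Option 1: A->1 + B->2 = $19 + $34 = $53
Option 2: A->2 + B->1 = $33 + $29 = $62
Min cost = min($53, $62) = $53

$53


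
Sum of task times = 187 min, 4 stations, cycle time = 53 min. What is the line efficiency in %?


Formula: Efficiency = Sum of Task Times / (N_stations * CT) * 100
Total station capacity = 4 stations * 53 min = 212 min
Efficiency = 187 / 212 * 100 = 88.2%

88.2%


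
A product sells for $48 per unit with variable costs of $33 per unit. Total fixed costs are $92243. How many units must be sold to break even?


Formula: BEQ = Fixed Costs / (Price - Variable Cost)
Contribution margin = $48 - $33 = $15/unit
BEQ = ceil($92243 / $15/unit) = ceil(6149.53) = 6150 units

6150 units


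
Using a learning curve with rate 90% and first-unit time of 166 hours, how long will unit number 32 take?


Formula: T_n = T_1 * (learning_rate)^(log2(n)) where learning_rate = rate/100
Doublings = log2(32) = 5
T_n = 166 * 0.9^5
T_n = 166 * 0.5905 = 98.0 hours

98.0 hours


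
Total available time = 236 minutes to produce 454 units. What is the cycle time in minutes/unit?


Formula: CT = Available Time / Number of Units
CT = 236 min / 454 units
CT = 0.52 min/unit

0.52 min/unit


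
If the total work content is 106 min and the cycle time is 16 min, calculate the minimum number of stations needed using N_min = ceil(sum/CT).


Formula: N_min = ceil(Sum of Task Times / Cycle Time)
N_min = ceil(106 min / 16 min) = ceil(6.625)
N_min = 7 stations

7


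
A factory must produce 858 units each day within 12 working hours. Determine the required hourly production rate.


Formula: Production Rate = Daily Demand / Available Hours
Rate = 858 units/day / 12 hours/day
Rate = 71.5 units/hour

71.5 units/hour


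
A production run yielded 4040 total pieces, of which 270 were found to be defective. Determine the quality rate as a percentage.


Formula: Quality Rate = Good Pieces / Total Pieces * 100
Good pieces = 4040 - 270 = 3770
QR = 3770 / 4040 * 100 = 93.3%

93.3%


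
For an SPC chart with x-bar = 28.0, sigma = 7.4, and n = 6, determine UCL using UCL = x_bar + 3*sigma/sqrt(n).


UCL = 28.0 + 3 * 7.4 / sqrt(6)

37.06


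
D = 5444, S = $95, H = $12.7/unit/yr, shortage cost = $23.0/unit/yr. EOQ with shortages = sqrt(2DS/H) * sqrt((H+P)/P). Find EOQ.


Formula: EOQ* = sqrt(2DS/H) * sqrt((H+P)/P)
Base EOQ = sqrt(2*5444*95/12.7) = 285.39 units
Correction = sqrt((12.7+23.0)/23.0) = 1.24586
EOQ* = 285.39 * 1.24586 = 355.6 units

355.6 units


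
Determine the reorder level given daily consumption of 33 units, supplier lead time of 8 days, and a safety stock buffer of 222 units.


Formula: ROP = (Daily Demand * Lead Time) + Safety Stock
Demand during lead time = 33 * 8 = 264 units
ROP = 264 + 222 = 486 units

486 units


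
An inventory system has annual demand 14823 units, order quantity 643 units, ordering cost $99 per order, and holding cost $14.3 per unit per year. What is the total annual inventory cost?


TC = 14823/643 * 99 + 643/2 * 14.3

$6879.68


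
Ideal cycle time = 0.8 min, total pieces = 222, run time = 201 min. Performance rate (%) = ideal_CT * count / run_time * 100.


Formula: Performance = (Ideal CT * Total Count) / Run Time * 100
Ideal output time = 0.8 * 222 = 177.6 min
Performance = 177.6 / 201 * 100 = 88.4%

88.4%


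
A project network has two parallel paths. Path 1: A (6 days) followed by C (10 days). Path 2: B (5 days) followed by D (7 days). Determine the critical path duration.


Path 1 = 6 + 10 = 16 days
Path 2 = 5 + 7 = 12 days
Duration = max(16, 12) = 16 days

16 days


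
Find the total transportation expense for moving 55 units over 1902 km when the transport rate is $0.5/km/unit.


TC = dist * cost * units = 1902 * 0.5 * 55 = $52305.00

$52305.00


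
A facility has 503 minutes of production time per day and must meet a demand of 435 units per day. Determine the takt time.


Formula: Takt Time = Available Production Time / Customer Demand
Takt = 503 min/day / 435 units/day
Takt = 1.16 min/unit

1.16 min/unit


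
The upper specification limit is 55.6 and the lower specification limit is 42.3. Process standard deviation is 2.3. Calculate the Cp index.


Cp = (55.6 - 42.3) / (6 * 2.3)

0.96


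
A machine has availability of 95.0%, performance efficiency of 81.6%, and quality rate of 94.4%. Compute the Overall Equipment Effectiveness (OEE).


Formula: OEE = Availability * Performance * Quality / 10000
A * P = 95.0% * 81.6% / 100 = 77.52%
OEE = 77.52% * 94.4% / 100 = 73.2%

73.2%


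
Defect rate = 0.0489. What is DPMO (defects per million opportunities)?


DPMO = defect_rate * 1000000 = 0.0489 * 1000000

48900


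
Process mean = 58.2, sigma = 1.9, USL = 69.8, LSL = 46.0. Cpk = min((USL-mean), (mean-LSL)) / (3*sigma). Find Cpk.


Cpu = (69.8 - 58.2) / (3 * 1.9) = 2.04
Cpl = (58.2 - 46.0) / (3 * 1.9) = 2.14
Cpk = min(2.04, 2.14) = 2.04

2.04


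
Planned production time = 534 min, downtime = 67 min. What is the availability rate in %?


Formula: Availability = (Planned Time - Downtime) / Planned Time * 100
Uptime = 534 - 67 = 467 min
Availability = 467 / 534 * 100 = 87.5%

87.5%


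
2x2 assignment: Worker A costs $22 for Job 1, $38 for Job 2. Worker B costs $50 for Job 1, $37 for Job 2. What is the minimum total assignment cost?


Option 1: A->1 + B->2 = $22 + $37 = $59
Option 2: A->2 + B->1 = $38 + $50 = $88
Min cost = min($59, $88) = $59

$59


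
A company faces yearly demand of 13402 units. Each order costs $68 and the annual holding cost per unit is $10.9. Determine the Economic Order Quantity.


Formula: EOQ = sqrt(2 * D * S / H)
Numerator: 2 * 13402 * 68 = 1822672
2DS/H = 1822672 / 10.9 = 167217.6
EOQ = sqrt(167217.6) = 408.9 units

408.9 units


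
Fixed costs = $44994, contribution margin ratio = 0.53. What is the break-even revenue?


Formula: BER = Fixed Costs / Contribution Margin Ratio
BER = $44994 / 0.53
BER = $84894.34 (to the nearest cent)

$84894.34


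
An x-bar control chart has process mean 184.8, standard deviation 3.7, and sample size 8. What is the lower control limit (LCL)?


LCL = 184.8 - 3 * 3.7 / sqrt(8)

180.88


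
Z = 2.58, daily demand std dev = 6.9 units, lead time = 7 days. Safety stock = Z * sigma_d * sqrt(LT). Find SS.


Formula: SS = z * sigma_d * sqrt(LT)
sqrt(LT) = sqrt(7) = 2.6458
SS = 2.58 * 6.9 * 2.6458
SS = 47.1 units

47.1 units


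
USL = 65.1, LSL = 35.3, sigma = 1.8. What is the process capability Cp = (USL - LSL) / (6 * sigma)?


Cp = (65.1 - 35.3) / (6 * 1.8)

2.76


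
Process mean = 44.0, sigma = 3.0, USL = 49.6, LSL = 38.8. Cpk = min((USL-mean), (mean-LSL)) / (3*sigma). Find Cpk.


Cpu = (49.6 - 44.0) / (3 * 3.0) = 0.62
Cpl = (44.0 - 38.8) / (3 * 3.0) = 0.58
Cpk = min(0.62, 0.58) = 0.58

0.58


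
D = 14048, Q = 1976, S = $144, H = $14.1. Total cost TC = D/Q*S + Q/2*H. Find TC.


TC = 14048/1976 * 144 + 1976/2 * 14.1

$14954.54


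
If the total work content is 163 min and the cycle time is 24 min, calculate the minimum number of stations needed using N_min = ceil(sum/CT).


Formula: N_min = ceil(Sum of Task Times / Cycle Time)
N_min = ceil(163 min / 24 min) = ceil(6.7917)
N_min = 7 stations

7


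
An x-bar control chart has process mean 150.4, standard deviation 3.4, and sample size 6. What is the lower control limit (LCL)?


LCL = 150.4 - 3 * 3.4 / sqrt(6)

146.24


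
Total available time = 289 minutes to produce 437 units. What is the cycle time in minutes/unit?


Formula: CT = Available Time / Number of Units
CT = 289 min / 437 units
CT = 0.66 min/unit

0.66 min/unit


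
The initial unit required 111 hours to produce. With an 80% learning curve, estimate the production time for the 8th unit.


Formula: T_n = T_1 * (learning_rate)^(log2(n)) where learning_rate = rate/100
Doublings = log2(8) = 3
T_n = 111 * 0.8^3
T_n = 111 * 0.512 = 56.8 hours

56.8 hours


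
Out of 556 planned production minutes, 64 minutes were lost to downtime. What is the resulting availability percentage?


Formula: Availability = (Planned Time - Downtime) / Planned Time * 100
Uptime = 556 - 64 = 492 min
Availability = 492 / 556 * 100 = 88.5%

88.5%


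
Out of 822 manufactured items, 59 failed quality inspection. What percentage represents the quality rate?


Formula: Quality Rate = Good Pieces / Total Pieces * 100
Good pieces = 822 - 59 = 763
QR = 763 / 822 * 100 = 92.8%

92.8%


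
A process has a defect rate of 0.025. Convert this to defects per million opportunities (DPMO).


DPMO = defect_rate * 1000000 = 0.025 * 1000000

25000


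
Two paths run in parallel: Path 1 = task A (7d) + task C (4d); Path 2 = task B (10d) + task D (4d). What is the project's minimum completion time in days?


Path 1 = 7 + 4 = 11 days
Path 2 = 10 + 4 = 14 days
Duration = max(11, 14) = 14 days

14 days


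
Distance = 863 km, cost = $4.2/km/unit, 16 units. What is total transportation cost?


TC = dist * cost * units = 863 * 4.2 * 16 = $57993.60

$57993.60


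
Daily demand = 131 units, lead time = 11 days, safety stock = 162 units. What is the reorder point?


Formula: ROP = (Daily Demand * Lead Time) + Safety Stock
Demand during lead time = 131 * 11 = 1441 units
ROP = 1441 + 162 = 1603 units

1603 units


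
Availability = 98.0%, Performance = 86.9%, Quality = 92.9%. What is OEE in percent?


Formula: OEE = Availability * Performance * Quality / 10000
A * P = 98.0% * 86.9% / 100 = 85.16%
OEE = 85.16% * 92.9% / 100 = 79.1%

79.1%


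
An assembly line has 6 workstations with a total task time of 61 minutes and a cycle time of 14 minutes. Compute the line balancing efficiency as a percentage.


Formula: Efficiency = Sum of Task Times / (N_stations * CT) * 100
Total station capacity = 6 stations * 14 min = 84 min
Efficiency = 61 / 84 * 100 = 72.6%

72.6%


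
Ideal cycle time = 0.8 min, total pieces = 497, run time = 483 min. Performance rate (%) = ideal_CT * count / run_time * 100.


Formula: Performance = (Ideal CT * Total Count) / Run Time * 100
Ideal output time = 0.8 * 497 = 397.6 min
Performance = 397.6 / 483 * 100 = 82.3%

82.3%


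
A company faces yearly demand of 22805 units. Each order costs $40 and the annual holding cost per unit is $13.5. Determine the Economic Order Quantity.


Formula: EOQ = sqrt(2 * D * S / H)
Numerator: 2 * 22805 * 40 = 1824400
2DS/H = 1824400 / 13.5 = 135140.7
EOQ = sqrt(135140.7) = 367.6 units

367.6 units


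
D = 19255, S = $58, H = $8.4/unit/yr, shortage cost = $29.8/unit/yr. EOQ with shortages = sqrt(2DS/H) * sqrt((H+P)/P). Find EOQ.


Formula: EOQ* = sqrt(2DS/H) * sqrt((H+P)/P)
Base EOQ = sqrt(2*19255*58/8.4) = 515.66 units
Correction = sqrt((8.4+29.8)/29.8) = 1.1322
EOQ* = 515.66 * 1.1322 = 583.8 units

583.8 units


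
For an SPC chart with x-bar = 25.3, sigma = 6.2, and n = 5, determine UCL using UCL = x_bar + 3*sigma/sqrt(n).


UCL = 25.3 + 3 * 6.2 / sqrt(5)

33.62


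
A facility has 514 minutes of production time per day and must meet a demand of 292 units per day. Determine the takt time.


Formula: Takt Time = Available Production Time / Customer Demand
Takt = 514 min/day / 292 units/day
Takt = 1.76 min/unit

1.76 min/unit


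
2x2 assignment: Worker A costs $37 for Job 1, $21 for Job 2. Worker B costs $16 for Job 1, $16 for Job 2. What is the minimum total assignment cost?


Option 1: A->1 + B->2 = $37 + $16 = $53
Option 2: A->2 + B->1 = $21 + $16 = $37
Min cost = min($53, $37) = $37

$37


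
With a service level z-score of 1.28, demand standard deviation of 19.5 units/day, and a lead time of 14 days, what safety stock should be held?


Formula: SS = z * sigma_d * sqrt(LT)
sqrt(LT) = sqrt(14) = 3.7417
SS = 1.28 * 19.5 * 3.7417
SS = 93.4 units

93.4 units


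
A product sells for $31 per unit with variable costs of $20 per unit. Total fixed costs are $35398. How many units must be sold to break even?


Formula: BEQ = Fixed Costs / (Price - Variable Cost)
Contribution margin = $31 - $20 = $11/unit
BEQ = ceil($35398 / $11/unit) = ceil(3218.0) = 3218 units

3218 units


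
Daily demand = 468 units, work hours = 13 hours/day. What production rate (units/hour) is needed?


Formula: Production Rate = Daily Demand / Available Hours
Rate = 468 units/day / 13 hours/day
Rate = 36.0 units/hour

36.0 units/hour


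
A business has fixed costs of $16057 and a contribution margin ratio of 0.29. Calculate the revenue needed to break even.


Formula: BER = Fixed Costs / Contribution Margin Ratio
BER = $16057 / 0.29
BER = $55368.97 (to the nearest cent)

$55368.97


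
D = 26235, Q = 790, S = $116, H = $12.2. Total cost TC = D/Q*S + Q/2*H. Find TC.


TC = 26235/790 * 116 + 790/2 * 12.2

$8671.23


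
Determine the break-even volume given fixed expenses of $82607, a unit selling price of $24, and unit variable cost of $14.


Formula: BEQ = Fixed Costs / (Price - Variable Cost)
Contribution margin = $24 - $14 = $10/unit
BEQ = ceil($82607 / $10/unit) = ceil(8260.7) = 8261 units

8261 units


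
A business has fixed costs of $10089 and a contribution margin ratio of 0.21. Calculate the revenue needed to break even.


Formula: BER = Fixed Costs / Contribution Margin Ratio
BER = $10089 / 0.21
BER = $48042.86 (to the nearest cent)

$48042.86


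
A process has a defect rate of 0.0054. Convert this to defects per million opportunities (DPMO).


DPMO = defect_rate * 1000000 = 0.0054 * 1000000

5400


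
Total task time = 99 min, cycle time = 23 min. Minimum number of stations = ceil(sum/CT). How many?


Formula: N_min = ceil(Sum of Task Times / Cycle Time)
N_min = ceil(99 min / 23 min) = ceil(4.3043)
N_min = 5 stations

5


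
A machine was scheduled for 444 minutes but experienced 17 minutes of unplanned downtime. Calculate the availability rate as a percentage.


Formula: Availability = (Planned Time - Downtime) / Planned Time * 100
Uptime = 444 - 17 = 427 min
Availability = 427 / 444 * 100 = 96.2%

96.2%


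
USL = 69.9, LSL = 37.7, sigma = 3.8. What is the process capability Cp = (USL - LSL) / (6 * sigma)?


Cp = (69.9 - 37.7) / (6 * 3.8)

1.41


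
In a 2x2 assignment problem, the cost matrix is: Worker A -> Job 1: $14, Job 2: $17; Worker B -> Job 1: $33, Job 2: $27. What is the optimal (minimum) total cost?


Option 1: A->1 + B->2 = $14 + $27 = $41
Option 2: A->2 + B->1 = $17 + $33 = $50
Min cost = min($41, $50) = $41

$41


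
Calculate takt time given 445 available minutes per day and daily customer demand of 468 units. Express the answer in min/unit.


Formula: Takt Time = Available Production Time / Customer Demand
Takt = 445 min/day / 468 units/day
Takt = 0.95 min/unit

0.95 min/unit


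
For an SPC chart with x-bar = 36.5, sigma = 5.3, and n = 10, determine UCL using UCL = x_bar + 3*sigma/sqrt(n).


UCL = 36.5 + 3 * 5.3 / sqrt(10)

41.53


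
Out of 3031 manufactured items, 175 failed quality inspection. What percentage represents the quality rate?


Formula: Quality Rate = Good Pieces / Total Pieces * 100
Good pieces = 3031 - 175 = 2856
QR = 2856 / 3031 * 100 = 94.2%

94.2%


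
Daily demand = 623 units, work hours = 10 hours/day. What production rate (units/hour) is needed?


Formula: Production Rate = Daily Demand / Available Hours
Rate = 623 units/day / 10 hours/day
Rate = 62.3 units/hour

62.3 units/hour


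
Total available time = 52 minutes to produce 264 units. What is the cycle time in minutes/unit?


Formula: CT = Available Time / Number of Units
CT = 52 min / 264 units
CT = 0.2 min/unit

0.2 min/unit


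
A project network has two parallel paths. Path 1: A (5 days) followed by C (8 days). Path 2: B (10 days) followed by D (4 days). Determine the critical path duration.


Path 1 = 5 + 8 = 13 days
Path 2 = 10 + 4 = 14 days
Duration = max(13, 14) = 14 days

14 days


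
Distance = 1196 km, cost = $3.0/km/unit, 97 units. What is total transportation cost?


TC = dist * cost * units = 1196 * 3.0 * 97 = $348036.00

$348036.00


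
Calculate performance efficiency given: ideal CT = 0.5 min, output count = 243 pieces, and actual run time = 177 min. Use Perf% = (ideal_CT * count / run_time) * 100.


Formula: Performance = (Ideal CT * Total Count) / Run Time * 100
Ideal output time = 0.5 * 243 = 121.5 min
Performance = 121.5 / 177 * 100 = 68.6%

68.6%


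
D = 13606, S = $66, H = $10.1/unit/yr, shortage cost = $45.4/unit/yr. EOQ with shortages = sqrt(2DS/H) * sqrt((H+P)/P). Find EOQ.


Formula: EOQ* = sqrt(2DS/H) * sqrt((H+P)/P)
Base EOQ = sqrt(2*13606*66/10.1) = 421.69 units
Correction = sqrt((10.1+45.4)/45.4) = 1.10565
EOQ* = 421.69 * 1.10565 = 466.2 units

466.2 units


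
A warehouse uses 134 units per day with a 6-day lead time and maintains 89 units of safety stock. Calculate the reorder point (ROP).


Formula: ROP = (Daily Demand * Lead Time) + Safety Stock
Demand during lead time = 134 * 6 = 804 units
ROP = 804 + 89 = 893 units

893 units


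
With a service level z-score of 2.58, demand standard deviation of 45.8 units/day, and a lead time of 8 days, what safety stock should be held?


Formula: SS = z * sigma_d * sqrt(LT)
sqrt(LT) = sqrt(8) = 2.8284
SS = 2.58 * 45.8 * 2.8284
SS = 334.2 units

334.2 units


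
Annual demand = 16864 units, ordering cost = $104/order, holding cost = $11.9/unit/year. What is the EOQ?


Formula: EOQ = sqrt(2 * D * S / H)
Numerator: 2 * 16864 * 104 = 3507712
2DS/H = 3507712 / 11.9 = 294765.7
EOQ = sqrt(294765.7) = 542.9 units

542.9 units


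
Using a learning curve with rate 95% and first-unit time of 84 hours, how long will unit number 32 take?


Formula: T_n = T_1 * (learning_rate)^(log2(n)) where learning_rate = rate/100
Doublings = log2(32) = 5
T_n = 84 * 0.95^5
T_n = 84 * 0.7738 = 65.0 hours

65.0 hours


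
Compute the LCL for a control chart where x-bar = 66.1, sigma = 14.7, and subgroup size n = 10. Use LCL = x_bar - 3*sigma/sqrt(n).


LCL = 66.1 - 3 * 14.7 / sqrt(10)

52.15


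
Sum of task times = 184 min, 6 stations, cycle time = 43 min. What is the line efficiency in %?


Formula: Efficiency = Sum of Task Times / (N_stations * CT) * 100
Total station capacity = 6 stations * 43 min = 258 min
Efficiency = 184 / 258 * 100 = 71.3%

71.3%


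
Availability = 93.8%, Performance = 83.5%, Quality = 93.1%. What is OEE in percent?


Formula: OEE = Availability * Performance * Quality / 10000
A * P = 93.8% * 83.5% / 100 = 78.32%
OEE = 78.32% * 93.1% / 100 = 72.9%

72.9%


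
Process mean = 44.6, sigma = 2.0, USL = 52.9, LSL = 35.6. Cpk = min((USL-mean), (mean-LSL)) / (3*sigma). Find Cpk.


Cpu = (52.9 - 44.6) / (3 * 2.0) = 1.38
Cpl = (44.6 - 35.6) / (3 * 2.0) = 1.5
Cpk = min(1.38, 1.5) = 1.38

1.38


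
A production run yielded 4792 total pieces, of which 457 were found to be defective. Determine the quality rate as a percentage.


Formula: Quality Rate = Good Pieces / Total Pieces * 100
Good pieces = 4792 - 457 = 4335
QR = 4335 / 4792 * 100 = 90.5%

90.5%


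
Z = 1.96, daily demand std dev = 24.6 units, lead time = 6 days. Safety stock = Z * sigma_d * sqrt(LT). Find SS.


Formula: SS = z * sigma_d * sqrt(LT)
sqrt(LT) = sqrt(6) = 2.4495
SS = 1.96 * 24.6 * 2.4495
SS = 118.1 units

118.1 units


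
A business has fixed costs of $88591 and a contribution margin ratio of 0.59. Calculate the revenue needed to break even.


Formula: BER = Fixed Costs / Contribution Margin Ratio
BER = $88591 / 0.59
BER = $150154.24 (to the nearest cent)

$150154.24


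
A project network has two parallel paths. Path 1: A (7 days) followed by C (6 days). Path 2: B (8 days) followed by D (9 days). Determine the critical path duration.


Path 1 = 7 + 6 = 13 days
Path 2 = 8 + 9 = 17 days
Duration = max(13, 17) = 17 days

17 days


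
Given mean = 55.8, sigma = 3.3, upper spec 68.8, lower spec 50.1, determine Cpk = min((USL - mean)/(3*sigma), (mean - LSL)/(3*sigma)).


Cpu = (68.8 - 55.8) / (3 * 3.3) = 1.31
Cpl = (55.8 - 50.1) / (3 * 3.3) = 0.58
Cpk = min(1.31, 0.58) = 0.58

0.58


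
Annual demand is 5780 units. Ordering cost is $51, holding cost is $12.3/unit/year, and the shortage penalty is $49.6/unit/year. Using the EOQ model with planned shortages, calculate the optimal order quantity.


Formula: EOQ* = sqrt(2DS/H) * sqrt((H+P)/P)
Base EOQ = sqrt(2*5780*51/12.3) = 218.93 units
Correction = sqrt((12.3+49.6)/49.6) = 1.11713
EOQ* = 218.93 * 1.11713 = 244.6 units

244.6 units


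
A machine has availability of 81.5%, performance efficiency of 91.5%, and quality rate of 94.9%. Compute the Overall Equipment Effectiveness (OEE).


Formula: OEE = Availability * Performance * Quality / 10000
A * P = 81.5% * 91.5% / 100 = 74.57%
OEE = 74.57% * 94.9% / 100 = 70.8%

70.8%


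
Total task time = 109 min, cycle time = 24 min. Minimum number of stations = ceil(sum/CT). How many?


Formula: N_min = ceil(Sum of Task Times / Cycle Time)
N_min = ceil(109 min / 24 min) = ceil(4.5417)
N_min = 5 stations

5


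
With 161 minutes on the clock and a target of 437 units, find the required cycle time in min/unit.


Formula: CT = Available Time / Number of Units
CT = 161 min / 437 units
CT = 0.37 min/unit

0.37 min/unit


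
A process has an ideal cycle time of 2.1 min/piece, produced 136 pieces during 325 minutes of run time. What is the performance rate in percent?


Formula: Performance = (Ideal CT * Total Count) / Run Time * 100
Ideal output time = 2.1 * 136 = 285.6 min
Performance = 285.6 / 325 * 100 = 87.9%

87.9%


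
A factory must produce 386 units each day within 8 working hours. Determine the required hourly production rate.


Formula: Production Rate = Daily Demand / Available Hours
Rate = 386 units/day / 8 hours/day
Rate = 48.3 units/hour

48.3 units/hour


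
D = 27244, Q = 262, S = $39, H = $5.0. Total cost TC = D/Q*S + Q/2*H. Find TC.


TC = 27244/262 * 39 + 262/2 * 5.0

$4710.40


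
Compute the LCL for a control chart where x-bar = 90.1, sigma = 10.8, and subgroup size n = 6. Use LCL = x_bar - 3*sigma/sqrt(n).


LCL = 90.1 - 3 * 10.8 / sqrt(6)

76.87


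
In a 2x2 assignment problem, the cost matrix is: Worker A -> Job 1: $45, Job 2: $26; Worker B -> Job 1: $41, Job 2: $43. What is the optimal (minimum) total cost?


Option 1: A->1 + B->2 = $45 + $43 = $88
Option 2: A->2 + B->1 = $26 + $41 = $67
Min cost = min($88, $67) = $67

$67


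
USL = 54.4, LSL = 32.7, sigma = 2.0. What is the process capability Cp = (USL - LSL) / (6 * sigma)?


Cp = (54.4 - 32.7) / (6 * 2.0)

1.81


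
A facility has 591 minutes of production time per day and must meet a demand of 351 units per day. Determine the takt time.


Formula: Takt Time = Available Production Time / Customer Demand
Takt = 591 min/day / 351 units/day
Takt = 1.68 min/unit

1.68 min/unit


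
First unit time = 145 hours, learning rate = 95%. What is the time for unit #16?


Formula: T_n = T_1 * (learning_rate)^(log2(n)) where learning_rate = rate/100
Doublings = log2(16) = 4
T_n = 145 * 0.95^4
T_n = 145 * 0.8145 = 118.1 hours

118.1 hours
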